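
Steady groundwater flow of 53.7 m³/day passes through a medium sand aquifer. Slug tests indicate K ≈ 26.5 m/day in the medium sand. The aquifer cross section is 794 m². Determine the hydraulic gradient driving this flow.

0.00255

From Q = K·A·i, i = Q / (K·A) = 53.7 / (26.50 × 794.0) = 0.002552.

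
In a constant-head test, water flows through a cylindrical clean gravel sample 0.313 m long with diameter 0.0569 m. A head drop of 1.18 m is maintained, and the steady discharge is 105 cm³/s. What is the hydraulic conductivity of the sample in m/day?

Cross-sectional area A = π·(d/2)² = π × (0.0569/2)² = 0.002543 m².
Convert discharge: 105 cm³/s = 0.0001050 m³/s.
Darcy's law rearranged: K = Q·L / (A·Δh) = 0.0001050 × 0.313 / (0.002543 × 1.18) = 0.01095 m/s = 946.3 m/day.

946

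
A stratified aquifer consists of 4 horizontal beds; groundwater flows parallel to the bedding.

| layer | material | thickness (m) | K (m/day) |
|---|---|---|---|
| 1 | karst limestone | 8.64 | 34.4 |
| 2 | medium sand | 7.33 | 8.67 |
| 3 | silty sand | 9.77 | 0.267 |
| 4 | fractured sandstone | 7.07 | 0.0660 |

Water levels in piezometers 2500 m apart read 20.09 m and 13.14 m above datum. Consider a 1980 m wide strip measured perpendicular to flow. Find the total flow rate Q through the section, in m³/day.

Flow is parallel to layering, so each bed carries its own Darcy discharge and the transmissivities add.
Σ(K_i·b_i) = 34.4×8.64 + 8.67×7.33 + 0.267×9.77 + 0.0660×7.07 = 363.8 m²/day.
Hydraulic gradient i = (20.09 − 13.14) / 2500 = 6.95 / 2500 = 0.002780.
Q = Σ(K_i·b_i) · W · i = 363.8 × 1980 × 0.002780 = 2003 m³/day.

2000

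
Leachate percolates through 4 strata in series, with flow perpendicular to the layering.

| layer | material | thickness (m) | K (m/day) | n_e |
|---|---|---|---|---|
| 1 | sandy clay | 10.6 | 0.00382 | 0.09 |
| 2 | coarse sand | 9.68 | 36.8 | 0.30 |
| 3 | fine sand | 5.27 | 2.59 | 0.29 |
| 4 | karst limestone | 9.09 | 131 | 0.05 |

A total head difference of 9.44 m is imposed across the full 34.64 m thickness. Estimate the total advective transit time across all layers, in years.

4.70

With flow normal to the layers, continuity requires the same specific discharge q through every layer.
Σ(b_i/K_i) = 10.6/0.00382 + 9.68/36.8 + 5.27/2.59 + 9.09/131 = 2777 d.
q = Δh / Σ(b_i/K_i) = 9.44 / 2777 = 0.003399 m/day.
In each layer the seepage velocity is v_i = q/n_i, so the layer transit time is t_i = b_i·n_i / q:
  layer 1 (sandy clay): t_1 = 10.6 × 0.09 / 0.003399 = 280.7 d
  layer 2 (coarse sand): t_2 = 9.68 × 0.30 / 0.003399 = 854.4 d
  layer 3 (fine sand): t_3 = 5.27 × 0.29 / 0.003399 = 449.6 d
  layer 4 (karst limestone): t_4 = 9.09 × 0.05 / 0.003399 = 133.7 d
Total t = Σ t_i = 1718 days = 4.705 years.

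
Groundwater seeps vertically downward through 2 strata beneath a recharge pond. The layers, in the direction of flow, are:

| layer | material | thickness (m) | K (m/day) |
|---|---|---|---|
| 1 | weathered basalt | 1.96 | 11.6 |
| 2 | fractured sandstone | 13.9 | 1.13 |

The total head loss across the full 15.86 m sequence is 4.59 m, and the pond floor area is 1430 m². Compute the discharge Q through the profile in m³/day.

526

Flow is perpendicular to layering, so the layers act in series and the equivalent K is the thickness-weighted harmonic mean.
Total thickness L = 1.96 + 13.9 = 15.86 m.
Σ(b_i/K_i) = 1.96/11.6 + 13.9/1.13 = 12.47 d.
K_eq = L / Σ(b_i/K_i) = 15.86 / 12.47 = 1.272 m/day.
Q = K_eq · A · (Δh/L) = 1.272 × 1430 × (4.59/15.86) = 526.4 m³/day.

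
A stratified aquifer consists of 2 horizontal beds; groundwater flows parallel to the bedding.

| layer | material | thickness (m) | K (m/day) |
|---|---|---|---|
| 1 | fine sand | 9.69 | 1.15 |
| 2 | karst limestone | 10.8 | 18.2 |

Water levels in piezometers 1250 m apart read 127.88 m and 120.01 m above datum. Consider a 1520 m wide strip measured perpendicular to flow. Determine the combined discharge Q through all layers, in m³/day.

1990

Flow is parallel to layering, so each bed carries its own Darcy discharge and the transmissivities add.
Σ(K_i·b_i) = 1.15×9.69 + 18.2×10.8 = 207.7 m²/day.
Hydraulic gradient i = (127.88 − 120.01) / 1250 = 7.87 / 1250 = 0.006296.
Q = Σ(K_i·b_i) · W · i = 207.7 × 1520 × 0.006296 = 1988 m³/day.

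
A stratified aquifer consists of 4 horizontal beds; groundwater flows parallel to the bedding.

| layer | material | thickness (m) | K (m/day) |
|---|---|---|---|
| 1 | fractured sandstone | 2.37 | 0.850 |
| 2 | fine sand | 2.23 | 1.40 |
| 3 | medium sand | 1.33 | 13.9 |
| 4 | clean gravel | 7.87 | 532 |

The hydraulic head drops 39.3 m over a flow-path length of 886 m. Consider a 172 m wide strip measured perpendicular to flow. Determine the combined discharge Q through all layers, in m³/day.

32100

Flow is parallel to layering, so each bed carries its own Darcy discharge and the transmissivities add.
Σ(K_i·b_i) = 0.850×2.37 + 1.40×2.23 + 13.9×1.33 + 532×7.87 = 4210 m²/day.
Hydraulic gradient i = Δh / L = 39.3 / 886 = 0.04436.
Q = Σ(K_i·b_i) · W · i = 4210 × 172 × 0.04436 = 32123 m³/day.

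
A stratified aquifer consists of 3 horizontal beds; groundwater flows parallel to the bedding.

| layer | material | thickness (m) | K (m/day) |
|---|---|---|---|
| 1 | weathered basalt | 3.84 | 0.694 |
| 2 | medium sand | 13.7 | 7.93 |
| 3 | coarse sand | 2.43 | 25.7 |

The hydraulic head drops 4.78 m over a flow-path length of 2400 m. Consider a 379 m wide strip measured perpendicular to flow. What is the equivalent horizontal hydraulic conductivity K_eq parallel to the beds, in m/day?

8.70

Flow is parallel to layering, so each bed carries its own Darcy discharge and the transmissivities add.
Σ(K_i·b_i) = 0.694×3.84 + 7.93×13.7 + 25.7×2.43 = 173.8 m²/day.
Total thickness b = 19.97 m, so K_eq = Σ(K_i·b_i)/b = 8.701 m/day.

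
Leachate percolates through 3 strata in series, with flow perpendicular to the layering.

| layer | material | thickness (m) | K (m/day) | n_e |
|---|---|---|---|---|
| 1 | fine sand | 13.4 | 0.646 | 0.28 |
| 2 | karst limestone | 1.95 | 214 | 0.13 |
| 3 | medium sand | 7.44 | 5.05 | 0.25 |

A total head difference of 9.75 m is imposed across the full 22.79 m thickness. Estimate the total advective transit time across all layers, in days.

13.4

With flow normal to the layers, continuity requires the same specific discharge q through every layer.
Σ(b_i/K_i) = 13.4/0.646 + 1.95/214 + 7.44/5.05 = 22.23 d.
q = Δh / Σ(b_i/K_i) = 9.75 / 22.23 = 0.4387 m/day.
In each layer the seepage velocity is v_i = q/n_i, so the layer transit time is t_i = b_i·n_i / q:
  layer 1 (fine sand): t_1 = 13.4 × 0.28 / 0.4387 = 8.553 d
  layer 2 (karst limestone): t_2 = 1.95 × 0.13 / 0.4387 = 0.5779 d
  layer 3 (medium sand): t_3 = 7.44 × 0.25 / 0.4387 = 4.240 d
Total t = Σ t_i = 13.37 days.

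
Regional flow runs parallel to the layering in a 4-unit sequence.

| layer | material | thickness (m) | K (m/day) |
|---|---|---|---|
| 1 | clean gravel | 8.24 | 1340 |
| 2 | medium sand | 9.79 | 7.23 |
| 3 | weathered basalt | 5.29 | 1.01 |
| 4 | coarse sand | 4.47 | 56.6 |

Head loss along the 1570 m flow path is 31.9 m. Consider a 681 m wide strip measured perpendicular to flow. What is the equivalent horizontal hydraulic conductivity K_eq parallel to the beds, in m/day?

Flow is parallel to layering, so each bed carries its own Darcy discharge and the transmissivities add.
Σ(K_i·b_i) = 1340×8.24 + 7.23×9.79 + 1.01×5.29 + 56.6×4.47 = 11371 m²/day.
Total thickness b = 27.79 m, so K_eq = Σ(K_i·b_i)/b = 409.2 m/day.

409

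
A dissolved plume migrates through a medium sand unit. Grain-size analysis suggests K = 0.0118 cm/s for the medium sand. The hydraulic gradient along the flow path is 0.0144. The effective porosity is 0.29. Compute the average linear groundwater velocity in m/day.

Convert K: 0.0118 cm/s × 864 = 10.20 m/day.
Hydraulic gradient i = 0.0144.
Darcy flux q = K · i = 10.20 × 0.01440 = 0.1468 m/day.
Seepage velocity v = q / n_e = 0.1468 / 0.29 = 0.5062 m/day.

0.506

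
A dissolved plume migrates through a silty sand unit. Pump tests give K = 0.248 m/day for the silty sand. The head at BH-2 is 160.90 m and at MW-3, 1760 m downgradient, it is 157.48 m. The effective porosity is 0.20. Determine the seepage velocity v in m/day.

0.00241

Hydraulic gradient i = (160.90 − 157.48) / 1760 = 3.42 / 1760 = 0.001943.
Darcy flux q = K · i = 0.2480 × 0.001943 = 0.0004819 m/day.
Seepage velocity v = q / n_e = 0.0004819 / 0.20 = 0.002410 m/day.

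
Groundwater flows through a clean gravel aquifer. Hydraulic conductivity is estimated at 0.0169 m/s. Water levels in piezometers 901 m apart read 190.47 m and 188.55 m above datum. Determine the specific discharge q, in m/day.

3.11

Convert K: 0.0169 m/s × 86400 = 1460 m/day.
Hydraulic gradient i = (190.47 − 188.55) / 901 = 1.92 / 901 = 0.002131.
Specific discharge q = K · i = 1460 × 0.002131 = 3.112 m/day.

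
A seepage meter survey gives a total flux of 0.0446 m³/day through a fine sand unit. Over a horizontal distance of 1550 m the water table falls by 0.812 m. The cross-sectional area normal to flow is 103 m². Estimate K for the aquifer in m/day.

Hydraulic gradient i = Δh / L = 0.812 / 1550 = 0.0005239.
From Q = K·A·i, K = Q / (A·i) = 0.0446 / (103.0 × 0.0005239) = 0.8266 m/day.

0.827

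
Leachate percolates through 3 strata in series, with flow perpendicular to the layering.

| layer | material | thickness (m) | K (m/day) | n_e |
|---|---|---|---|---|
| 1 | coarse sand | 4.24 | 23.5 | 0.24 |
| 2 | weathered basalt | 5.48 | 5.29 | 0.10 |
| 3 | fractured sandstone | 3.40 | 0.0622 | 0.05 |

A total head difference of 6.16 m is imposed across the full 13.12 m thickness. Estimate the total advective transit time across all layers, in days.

15.7

With flow normal to the layers, continuity requires the same specific discharge q through every layer.
Σ(b_i/K_i) = 4.24/23.5 + 5.48/5.29 + 3.40/0.0622 = 55.88 d.
q = Δh / Σ(b_i/K_i) = 6.16 / 55.88 = 0.1102 m/day.
In each layer the seepage velocity is v_i = q/n_i, so the layer transit time is t_i = b_i·n_i / q:
  layer 1 (coarse sand): t_1 = 4.24 × 0.24 / 0.1102 = 9.231 d
  layer 2 (weathered basalt): t_2 = 5.48 × 0.10 / 0.1102 = 4.971 d
  layer 3 (fractured sandstone): t_3 = 3.40 × 0.05 / 0.1102 = 1.542 d
Total t = Σ t_i = 15.74 days.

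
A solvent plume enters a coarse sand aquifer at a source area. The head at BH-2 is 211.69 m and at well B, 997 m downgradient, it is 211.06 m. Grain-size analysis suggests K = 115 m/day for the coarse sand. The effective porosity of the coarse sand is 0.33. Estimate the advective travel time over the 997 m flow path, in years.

12.4

Hydraulic gradient i = (211.69 − 211.06) / 997 = 0.63 / 997 = 0.0006319.
Darcy flux q = K · i = 115.0 × 0.0006319 = 0.07267 m/day.
Seepage velocity v = q / n_e = 0.07267 / 0.33 = 0.2202 m/day.
Travel time t = L / v = 997 / 0.2202 = 4528 days = 12.40 years.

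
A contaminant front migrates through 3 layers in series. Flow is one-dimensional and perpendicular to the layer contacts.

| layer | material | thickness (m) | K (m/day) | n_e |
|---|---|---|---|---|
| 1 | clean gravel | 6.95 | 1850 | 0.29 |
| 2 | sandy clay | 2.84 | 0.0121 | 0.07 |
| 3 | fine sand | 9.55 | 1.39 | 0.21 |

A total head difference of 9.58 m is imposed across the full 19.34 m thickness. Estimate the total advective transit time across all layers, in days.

With flow normal to the layers, continuity requires the same specific discharge q through every layer.
Σ(b_i/K_i) = 6.95/1850 + 2.84/0.0121 + 9.55/1.39 = 241.6 d.
q = Δh / Σ(b_i/K_i) = 9.58 / 241.6 = 0.03965 m/day.
In each layer the seepage velocity is v_i = q/n_i, so the layer transit time is t_i = b_i·n_i / q:
  layer 1 (clean gravel): t_1 = 6.95 × 0.29 / 0.03965 = 50.83 d
  layer 2 (sandy clay): t_2 = 2.84 × 0.07 / 0.03965 = 5.013 d
  layer 3 (fine sand): t_3 = 9.55 × 0.21 / 0.03965 = 50.57 d
Total t = Σ t_i = 106.4 days.

106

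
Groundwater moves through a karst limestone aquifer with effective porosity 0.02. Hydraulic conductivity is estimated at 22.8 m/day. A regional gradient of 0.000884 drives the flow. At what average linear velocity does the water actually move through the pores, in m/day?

Hydraulic gradient i = 0.000884.
Darcy flux q = K · i = 22.80 × 0.0008840 = 0.02016 m/day.
Seepage velocity v = q / n_e = 0.02016 / 0.02 = 1.008 m/day.

1.01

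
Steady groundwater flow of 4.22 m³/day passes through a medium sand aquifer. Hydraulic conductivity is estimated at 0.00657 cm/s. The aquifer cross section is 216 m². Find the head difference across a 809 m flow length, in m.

2.78

Convert K: 0.00657 cm/s × 864 = 5.676 m/day.
From Q = K·A·i, i = Q / (K·A) = 4.22 / (5.676 × 216.0) = 0.003442.
Head loss Δh = i · L = 0.003442 × 809 = 2.784 m.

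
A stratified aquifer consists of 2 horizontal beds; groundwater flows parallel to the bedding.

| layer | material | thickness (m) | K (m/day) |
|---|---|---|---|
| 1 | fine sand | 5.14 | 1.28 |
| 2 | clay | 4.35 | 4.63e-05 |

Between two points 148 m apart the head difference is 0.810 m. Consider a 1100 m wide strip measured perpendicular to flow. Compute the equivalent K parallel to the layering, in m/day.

0.693

Flow is parallel to layering, so each bed carries its own Darcy discharge and the transmissivities add.
Σ(K_i·b_i) = 1.28×5.14 + 4.63e-05×4.35 = 6.579 m²/day.
Total thickness b = 9.490 m, so K_eq = Σ(K_i·b_i)/b = 0.6933 m/day.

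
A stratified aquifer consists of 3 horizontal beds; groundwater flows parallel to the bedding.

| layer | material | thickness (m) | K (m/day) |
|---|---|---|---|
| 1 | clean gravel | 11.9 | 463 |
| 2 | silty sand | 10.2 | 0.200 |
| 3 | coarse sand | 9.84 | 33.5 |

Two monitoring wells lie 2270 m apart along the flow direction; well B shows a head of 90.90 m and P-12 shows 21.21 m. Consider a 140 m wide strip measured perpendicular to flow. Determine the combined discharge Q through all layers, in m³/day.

Flow is parallel to layering, so each bed carries its own Darcy discharge and the transmissivities add.
Σ(K_i·b_i) = 463×11.9 + 0.200×10.2 + 33.5×9.84 = 5841 m²/day.
Hydraulic gradient i = (90.90 − 21.21) / 2270 = 69.69 / 2270 = 0.03070.
Q = Σ(K_i·b_i) · W · i = 5841 × 140 × 0.03070 = 25107 m³/day.

25100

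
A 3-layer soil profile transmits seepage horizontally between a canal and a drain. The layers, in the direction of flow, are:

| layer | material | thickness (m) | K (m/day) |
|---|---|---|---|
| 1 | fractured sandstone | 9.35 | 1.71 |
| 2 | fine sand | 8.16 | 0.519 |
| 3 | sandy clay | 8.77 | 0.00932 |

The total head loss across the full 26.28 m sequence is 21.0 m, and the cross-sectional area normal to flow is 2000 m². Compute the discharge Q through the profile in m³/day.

43.7

Flow is perpendicular to layering, so the layers act in series and the equivalent K is the thickness-weighted harmonic mean.
Total thickness L = 9.35 + 8.16 + 8.77 = 26.28 m.
Σ(b_i/K_i) = 9.35/1.71 + 8.16/0.519 + 8.77/0.00932 = 962.2 d.
K_eq = L / Σ(b_i/K_i) = 26.28 / 962.2 = 0.02731 m/day.
Q = K_eq · A · (Δh/L) = 0.02731 × 2000 × (21.0/26.28) = 43.65 m³/day.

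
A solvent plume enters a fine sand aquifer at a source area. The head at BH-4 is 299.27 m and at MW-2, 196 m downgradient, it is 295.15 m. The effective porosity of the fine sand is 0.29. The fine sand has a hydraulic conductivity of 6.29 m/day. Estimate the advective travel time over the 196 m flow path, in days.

Hydraulic gradient i = (299.27 − 295.15) / 196 = 4.12 / 196 = 0.02102.
Darcy flux q = K · i = 6.290 × 0.02102 = 0.1322 m/day.
Seepage velocity v = q / n_e = 0.1322 / 0.29 = 0.4559 m/day.
Travel time t = L / v = 196 / 0.4559 = 429.9 days.

430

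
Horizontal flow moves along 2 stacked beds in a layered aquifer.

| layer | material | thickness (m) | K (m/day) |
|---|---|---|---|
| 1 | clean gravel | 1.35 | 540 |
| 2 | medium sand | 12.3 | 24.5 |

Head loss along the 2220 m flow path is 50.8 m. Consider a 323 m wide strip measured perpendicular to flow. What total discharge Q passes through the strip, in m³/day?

Flow is parallel to layering, so each bed carries its own Darcy discharge and the transmissivities add.
Σ(K_i·b_i) = 540×1.35 + 24.5×12.3 = 1030 m²/day.
Hydraulic gradient i = Δh / L = 50.8 / 2220 = 0.02288.
Q = Σ(K_i·b_i) · W · i = 1030 × 323 × 0.02288 = 7615 m³/day.

7620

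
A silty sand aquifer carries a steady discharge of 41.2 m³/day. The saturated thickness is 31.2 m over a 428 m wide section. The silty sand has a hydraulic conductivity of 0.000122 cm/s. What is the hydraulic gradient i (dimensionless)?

Convert K: 0.000122 cm/s × 864 = 0.1054 m/day.
Cross-sectional area A = 428 × 31.2 = 13354 m².
From Q = K·A·i, i = Q / (K·A) = 41.2 / (0.1054 × 13354) = 0.02927.

0.0293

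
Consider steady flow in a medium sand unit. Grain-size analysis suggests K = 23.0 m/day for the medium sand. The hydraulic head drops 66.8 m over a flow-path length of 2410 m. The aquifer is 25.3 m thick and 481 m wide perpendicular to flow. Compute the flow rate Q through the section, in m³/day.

7760

Cross-sectional area A = 481 × 25.3 = 12169 m².
Hydraulic gradient i = Δh / L = 66.8 / 2410 = 0.02772.
Darcy's law: Q = K · A · i = 23.00 × 12169 × 0.02772 = 7758 m³/day.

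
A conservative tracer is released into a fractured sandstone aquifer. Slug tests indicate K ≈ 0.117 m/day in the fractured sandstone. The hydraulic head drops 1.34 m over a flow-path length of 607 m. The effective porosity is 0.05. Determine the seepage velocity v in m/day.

Hydraulic gradient i = Δh / L = 1.34 / 607 = 0.002208.
Darcy flux q = K · i = 0.1170 × 0.002208 = 0.0002583 m/day.
Seepage velocity v = q / n_e = 0.0002583 / 0.05 = 0.005166 m/day.

0.00517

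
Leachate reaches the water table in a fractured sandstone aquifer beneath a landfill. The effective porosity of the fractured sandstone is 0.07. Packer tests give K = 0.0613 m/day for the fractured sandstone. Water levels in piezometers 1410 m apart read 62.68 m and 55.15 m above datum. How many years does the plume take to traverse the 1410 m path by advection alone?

Hydraulic gradient i = (62.68 − 55.15) / 1410 = 7.53 / 1410 = 0.005340.
Darcy flux q = K · i = 0.06130 × 0.005340 = 0.0003274 m/day.
Seepage velocity v = q / n_e = 0.0003274 / 0.07 = 0.004677 m/day.
Travel time t = L / v = 1410 / 0.004677 = 3.015e+05 days = 825.4 years.

825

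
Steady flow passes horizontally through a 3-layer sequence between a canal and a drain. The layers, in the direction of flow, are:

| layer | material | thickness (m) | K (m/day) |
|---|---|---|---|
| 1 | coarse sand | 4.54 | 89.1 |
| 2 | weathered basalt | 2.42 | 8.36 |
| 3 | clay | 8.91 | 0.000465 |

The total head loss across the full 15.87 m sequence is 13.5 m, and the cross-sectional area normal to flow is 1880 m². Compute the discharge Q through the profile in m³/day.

1.32

Flow is perpendicular to layering, so the layers act in series and the equivalent K is the thickness-weighted harmonic mean.
Total thickness L = 4.54 + 2.42 + 8.91 = 15.87 m.
Σ(b_i/K_i) = 4.54/89.1 + 2.42/8.36 + 8.91/0.000465 = 19162 d.
K_eq = L / Σ(b_i/K_i) = 15.87 / 19162 = 0.0008282 m/day.
Q = K_eq · A · (Δh/L) = 0.0008282 × 1880 × (13.5/15.87) = 1.325 m³/day.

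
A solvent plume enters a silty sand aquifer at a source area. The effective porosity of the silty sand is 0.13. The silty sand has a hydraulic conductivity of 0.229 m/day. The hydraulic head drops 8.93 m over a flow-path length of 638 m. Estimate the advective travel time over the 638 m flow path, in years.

Hydraulic gradient i = Δh / L = 8.93 / 638 = 0.01400.
Darcy flux q = K · i = 0.2290 × 0.01400 = 0.003205 m/day.
Seepage velocity v = q / n_e = 0.003205 / 0.13 = 0.02466 m/day.
Travel time t = L / v = 638 / 0.02466 = 25876 days = 70.84 years.

70.8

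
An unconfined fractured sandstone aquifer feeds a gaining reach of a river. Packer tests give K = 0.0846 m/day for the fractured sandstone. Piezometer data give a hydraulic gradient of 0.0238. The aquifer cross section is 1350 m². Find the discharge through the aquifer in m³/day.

Hydraulic gradient i = 0.0238.
Darcy's law: Q = K · A · i = 0.08460 × 1350 × 0.02380 = 2.718 m³/day.

2.72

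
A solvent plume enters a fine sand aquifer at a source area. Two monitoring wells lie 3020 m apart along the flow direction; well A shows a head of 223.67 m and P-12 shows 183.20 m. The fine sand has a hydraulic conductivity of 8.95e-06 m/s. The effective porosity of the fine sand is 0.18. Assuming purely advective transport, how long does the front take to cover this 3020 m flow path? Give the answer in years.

Convert K: 8.95e-06 m/s × 86400 = 0.7733 m/day.
Hydraulic gradient i = (223.67 − 183.20) / 3020 = 40.47 / 3020 = 0.01340.
Darcy flux q = K · i = 0.7733 × 0.01340 = 0.01036 m/day.
Seepage velocity v = q / n_e = 0.01036 / 0.18 = 0.05757 m/day.
Travel time t = L / v = 3020 / 0.05757 = 52459 days = 143.6 years.

144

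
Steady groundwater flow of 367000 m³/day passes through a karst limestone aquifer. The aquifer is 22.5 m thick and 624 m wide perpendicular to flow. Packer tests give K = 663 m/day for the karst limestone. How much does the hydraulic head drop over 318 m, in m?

Cross-sectional area A = 624 × 22.5 = 14040 m².
From Q = K·A·i, i = Q / (K·A) = 367000 / (663.0 × 14040) = 0.03943.
Head loss Δh = i · L = 0.03943 × 318 = 12.54 m.

12.5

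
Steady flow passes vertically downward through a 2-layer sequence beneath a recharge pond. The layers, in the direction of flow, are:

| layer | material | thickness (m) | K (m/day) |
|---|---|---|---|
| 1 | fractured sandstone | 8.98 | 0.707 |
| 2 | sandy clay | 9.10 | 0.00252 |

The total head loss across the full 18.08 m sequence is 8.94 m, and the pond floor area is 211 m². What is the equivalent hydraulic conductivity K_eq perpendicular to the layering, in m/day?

Flow is perpendicular to layering, so the layers act in series and the equivalent K is the thickness-weighted harmonic mean.
Total thickness L = 8.98 + 9.10 = 18.08 m.
Σ(b_i/K_i) = 8.98/0.707 + 9.10/0.00252 = 3624 d.
K_eq = L / Σ(b_i/K_i) = 18.08 / 3624 = 0.004989 m/day.

0.00499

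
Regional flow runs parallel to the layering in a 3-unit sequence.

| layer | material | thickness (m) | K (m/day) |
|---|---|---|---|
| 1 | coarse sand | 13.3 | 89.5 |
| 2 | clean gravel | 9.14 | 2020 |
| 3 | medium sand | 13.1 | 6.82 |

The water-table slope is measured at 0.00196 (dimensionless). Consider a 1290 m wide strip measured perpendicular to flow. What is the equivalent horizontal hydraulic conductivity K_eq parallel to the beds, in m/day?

Flow is parallel to layering, so each bed carries its own Darcy discharge and the transmissivities add.
Σ(K_i·b_i) = 89.5×13.3 + 2020×9.14 + 6.82×13.1 = 19742 m²/day.
Total thickness b = 35.54 m, so K_eq = Σ(K_i·b_i)/b = 555.5 m/day.

556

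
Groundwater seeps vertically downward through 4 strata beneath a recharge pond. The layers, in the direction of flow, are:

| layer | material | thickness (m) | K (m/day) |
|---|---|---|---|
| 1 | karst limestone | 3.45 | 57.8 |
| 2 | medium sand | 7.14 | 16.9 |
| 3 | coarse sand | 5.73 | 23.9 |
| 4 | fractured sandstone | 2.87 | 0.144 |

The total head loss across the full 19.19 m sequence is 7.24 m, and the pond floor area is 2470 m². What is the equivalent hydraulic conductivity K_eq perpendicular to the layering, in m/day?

Flow is perpendicular to layering, so the layers act in series and the equivalent K is the thickness-weighted harmonic mean.
Total thickness L = 3.45 + 7.14 + 5.73 + 2.87 = 19.19 m.
Σ(b_i/K_i) = 3.45/57.8 + 7.14/16.9 + 5.73/23.9 + 2.87/0.144 = 20.65 d.
K_eq = L / Σ(b_i/K_i) = 19.19 / 20.65 = 0.9292 m/day.

0.929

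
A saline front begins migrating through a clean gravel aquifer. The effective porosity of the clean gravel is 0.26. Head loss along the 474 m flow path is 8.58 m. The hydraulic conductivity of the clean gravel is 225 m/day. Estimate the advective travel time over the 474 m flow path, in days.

Hydraulic gradient i = Δh / L = 8.58 / 474 = 0.01810.
Darcy flux q = K · i = 225.0 × 0.01810 = 4.073 m/day.
Seepage velocity v = q / n_e = 4.073 / 0.26 = 15.66 m/day.
Travel time t = L / v = 474 / 15.66 = 30.26 days.

30.3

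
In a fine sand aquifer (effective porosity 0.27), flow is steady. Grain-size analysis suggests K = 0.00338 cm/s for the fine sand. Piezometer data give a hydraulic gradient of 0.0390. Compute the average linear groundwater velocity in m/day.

Convert K: 0.00338 cm/s × 864 = 2.920 m/day.
Hydraulic gradient i = 0.0390.
Darcy flux q = K · i = 2.920 × 0.03900 = 0.1139 m/day.
Seepage velocity v = q / n_e = 0.1139 / 0.27 = 0.4218 m/day.

0.422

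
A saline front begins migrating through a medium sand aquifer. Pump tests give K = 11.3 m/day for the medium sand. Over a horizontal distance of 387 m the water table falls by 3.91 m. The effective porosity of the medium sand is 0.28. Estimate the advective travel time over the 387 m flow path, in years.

2.60

Hydraulic gradient i = Δh / L = 3.91 / 387 = 0.01010.
Darcy flux q = K · i = 11.30 × 0.01010 = 0.1142 m/day.
Seepage velocity v = q / n_e = 0.1142 / 0.28 = 0.4077 m/day.
Travel time t = L / v = 387 / 0.4077 = 949.1 days = 2.599 years.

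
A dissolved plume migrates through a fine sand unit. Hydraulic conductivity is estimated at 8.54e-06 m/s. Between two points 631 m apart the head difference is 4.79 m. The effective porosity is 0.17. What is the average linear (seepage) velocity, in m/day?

0.0329

Convert K: 8.54e-06 m/s × 86400 = 0.7379 m/day.
Hydraulic gradient i = Δh / L = 4.79 / 631 = 0.007591.
Darcy flux q = K · i = 0.7379 × 0.007591 = 0.005601 m/day.
Seepage velocity v = q / n_e = 0.005601 / 0.17 = 0.03295 m/day.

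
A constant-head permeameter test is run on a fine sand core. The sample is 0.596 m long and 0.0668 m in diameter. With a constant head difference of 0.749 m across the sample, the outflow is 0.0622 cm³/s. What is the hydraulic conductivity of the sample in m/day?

Cross-sectional area A = π·(d/2)² = π × (0.0668/2)² = 0.003505 m².
Convert discharge: 0.0622 cm³/s = 6.220e-08 m³/s.
Darcy's law rearranged: K = Q·L / (A·Δh) = 6.220e-08 × 0.596 / (0.003505 × 0.749) = 1.412e-05 m/s = 1.220 m/day.

1.22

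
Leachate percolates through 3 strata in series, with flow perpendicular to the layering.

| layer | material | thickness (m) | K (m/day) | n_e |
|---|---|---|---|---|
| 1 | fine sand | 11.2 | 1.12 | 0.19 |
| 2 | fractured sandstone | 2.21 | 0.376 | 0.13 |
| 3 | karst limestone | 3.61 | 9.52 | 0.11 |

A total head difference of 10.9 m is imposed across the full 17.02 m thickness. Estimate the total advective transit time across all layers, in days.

With flow normal to the layers, continuity requires the same specific discharge q through every layer.
Σ(b_i/K_i) = 11.2/1.12 + 2.21/0.376 + 3.61/9.52 = 16.26 d.
q = Δh / Σ(b_i/K_i) = 10.9 / 16.26 = 0.6705 m/day.
In each layer the seepage velocity is v_i = q/n_i, so the layer transit time is t_i = b_i·n_i / q:
  layer 1 (fine sand): t_1 = 11.2 × 0.19 / 0.6705 = 3.174 d
  layer 2 (fractured sandstone): t_2 = 2.21 × 0.13 / 0.6705 = 0.4285 d
  layer 3 (karst limestone): t_3 = 3.61 × 0.11 / 0.6705 = 0.5923 d
Total t = Σ t_i = 4.195 days.

4.19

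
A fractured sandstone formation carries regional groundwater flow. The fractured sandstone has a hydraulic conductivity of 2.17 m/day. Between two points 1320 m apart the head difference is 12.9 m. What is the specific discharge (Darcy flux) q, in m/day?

0.0212

Hydraulic gradient i = Δh / L = 12.9 / 1320 = 0.009773.
Specific discharge q = K · i = 2.170 × 0.009773 = 0.02121 m/day.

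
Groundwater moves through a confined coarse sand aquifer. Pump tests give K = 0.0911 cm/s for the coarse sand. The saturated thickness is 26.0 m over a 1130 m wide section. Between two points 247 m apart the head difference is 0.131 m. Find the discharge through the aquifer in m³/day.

Convert K: 0.0911 cm/s × 864 = 78.71 m/day.
Cross-sectional area A = 1130 × 26.0 = 29380 m².
Hydraulic gradient i = Δh / L = 0.131 / 247 = 0.0005304.
Darcy's law: Q = K · A · i = 78.71 × 29380 × 0.0005304 = 1226 m³/day.

1230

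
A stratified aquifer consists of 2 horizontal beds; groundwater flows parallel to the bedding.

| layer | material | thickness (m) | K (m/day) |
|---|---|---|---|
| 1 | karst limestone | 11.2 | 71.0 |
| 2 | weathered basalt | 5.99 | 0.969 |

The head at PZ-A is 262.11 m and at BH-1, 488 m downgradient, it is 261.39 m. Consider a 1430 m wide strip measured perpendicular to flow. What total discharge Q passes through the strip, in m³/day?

Flow is parallel to layering, so each bed carries its own Darcy discharge and the transmissivities add.
Σ(K_i·b_i) = 71.0×11.2 + 0.969×5.99 = 801.0 m²/day.
Hydraulic gradient i = (262.11 − 261.39) / 488 = 0.72 / 488 = 0.001475.
Q = Σ(K_i·b_i) · W · i = 801.0 × 1430 × 0.001475 = 1690 m³/day.

1690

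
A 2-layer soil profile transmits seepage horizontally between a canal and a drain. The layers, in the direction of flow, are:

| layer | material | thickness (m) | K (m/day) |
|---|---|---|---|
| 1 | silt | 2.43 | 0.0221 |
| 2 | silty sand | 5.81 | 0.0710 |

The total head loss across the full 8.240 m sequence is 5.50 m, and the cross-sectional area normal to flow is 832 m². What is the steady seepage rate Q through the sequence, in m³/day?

23.9

Flow is perpendicular to layering, so the layers act in series and the equivalent K is the thickness-weighted harmonic mean.
Total thickness L = 2.43 + 5.81 = 8.240 m.
Σ(b_i/K_i) = 2.43/0.0221 + 5.81/0.0710 = 191.8 d.
K_eq = L / Σ(b_i/K_i) = 8.240 / 191.8 = 0.04296 m/day.
Q = K_eq · A · (Δh/L) = 0.04296 × 832 × (5.50/8.240) = 23.86 m³/day.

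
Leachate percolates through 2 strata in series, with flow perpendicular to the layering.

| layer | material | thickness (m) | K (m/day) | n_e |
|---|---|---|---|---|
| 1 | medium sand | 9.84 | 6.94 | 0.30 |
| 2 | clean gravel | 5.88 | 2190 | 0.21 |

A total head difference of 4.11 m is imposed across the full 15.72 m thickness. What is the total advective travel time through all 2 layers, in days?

1.45

With flow normal to the layers, continuity requires the same specific discharge q through every layer.
Σ(b_i/K_i) = 9.84/6.94 + 5.88/2190 = 1.421 d.
q = Δh / Σ(b_i/K_i) = 4.11 / 1.421 = 2.893 m/day.
In each layer the seepage velocity is v_i = q/n_i, so the layer transit time is t_i = b_i·n_i / q:
  layer 1 (medium sand): t_1 = 9.84 × 0.30 / 2.893 = 1.020 d
  layer 2 (clean gravel): t_2 = 5.88 × 0.21 / 2.893 = 0.4268 d
Total t = Σ t_i = 1.447 days.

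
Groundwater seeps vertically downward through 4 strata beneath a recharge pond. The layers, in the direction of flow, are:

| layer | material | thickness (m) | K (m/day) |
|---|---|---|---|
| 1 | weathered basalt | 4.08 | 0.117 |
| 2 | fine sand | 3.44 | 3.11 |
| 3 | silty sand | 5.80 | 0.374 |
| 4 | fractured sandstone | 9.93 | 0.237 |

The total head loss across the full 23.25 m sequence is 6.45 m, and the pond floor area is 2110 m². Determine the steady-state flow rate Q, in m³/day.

146

Flow is perpendicular to layering, so the layers act in series and the equivalent K is the thickness-weighted harmonic mean.
Total thickness L = 4.08 + 3.44 + 5.80 + 9.93 = 23.25 m.
Σ(b_i/K_i) = 4.08/0.117 + 3.44/3.11 + 5.80/0.374 + 9.93/0.237 = 93.38 d.
K_eq = L / Σ(b_i/K_i) = 23.25 / 93.38 = 0.2490 m/day.
Q = K_eq · A · (Δh/L) = 0.2490 × 2110 × (6.45/23.25) = 145.7 m³/day.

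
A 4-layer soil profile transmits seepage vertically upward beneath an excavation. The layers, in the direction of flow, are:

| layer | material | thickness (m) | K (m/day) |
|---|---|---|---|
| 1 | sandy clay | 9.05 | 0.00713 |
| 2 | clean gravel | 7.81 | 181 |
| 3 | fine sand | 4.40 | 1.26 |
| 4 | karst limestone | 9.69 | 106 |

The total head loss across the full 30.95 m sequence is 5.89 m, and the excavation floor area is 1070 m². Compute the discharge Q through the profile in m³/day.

4.95

Flow is perpendicular to layering, so the layers act in series and the equivalent K is the thickness-weighted harmonic mean.
Total thickness L = 9.05 + 7.81 + 4.40 + 9.69 = 30.95 m.
Σ(b_i/K_i) = 9.05/0.00713 + 7.81/181 + 4.40/1.26 + 9.69/106 = 1273 d.
K_eq = L / Σ(b_i/K_i) = 30.95 / 1273 = 0.02431 m/day.
Q = K_eq · A · (Δh/L) = 0.02431 × 1070 × (5.89/30.95) = 4.951 m³/day.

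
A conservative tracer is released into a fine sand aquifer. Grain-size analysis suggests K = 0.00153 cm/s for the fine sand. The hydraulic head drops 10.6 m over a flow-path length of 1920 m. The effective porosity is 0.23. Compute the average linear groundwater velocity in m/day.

0.0317

Convert K: 0.00153 cm/s × 864 = 1.322 m/day.
Hydraulic gradient i = Δh / L = 10.6 / 1920 = 0.005521.
Darcy flux q = K · i = 1.322 × 0.005521 = 0.007298 m/day.
Seepage velocity v = q / n_e = 0.007298 / 0.23 = 0.03173 m/day.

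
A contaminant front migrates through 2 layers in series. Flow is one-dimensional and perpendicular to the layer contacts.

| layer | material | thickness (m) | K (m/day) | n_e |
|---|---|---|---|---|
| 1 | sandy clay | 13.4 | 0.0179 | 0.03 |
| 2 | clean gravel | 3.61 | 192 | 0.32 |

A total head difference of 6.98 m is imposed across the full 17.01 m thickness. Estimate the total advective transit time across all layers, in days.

With flow normal to the layers, continuity requires the same specific discharge q through every layer.
Σ(b_i/K_i) = 13.4/0.0179 + 3.61/192 = 748.6 d.
q = Δh / Σ(b_i/K_i) = 6.98 / 748.6 = 0.009324 m/day.
In each layer the seepage velocity is v_i = q/n_i, so the layer transit time is t_i = b_i·n_i / q:
  layer 1 (sandy clay): t_1 = 13.4 × 0.03 / 0.009324 = 43.12 d
  layer 2 (clean gravel): t_2 = 3.61 × 0.32 / 0.009324 = 123.9 d
Total t = Σ t_i = 167.0 days.

167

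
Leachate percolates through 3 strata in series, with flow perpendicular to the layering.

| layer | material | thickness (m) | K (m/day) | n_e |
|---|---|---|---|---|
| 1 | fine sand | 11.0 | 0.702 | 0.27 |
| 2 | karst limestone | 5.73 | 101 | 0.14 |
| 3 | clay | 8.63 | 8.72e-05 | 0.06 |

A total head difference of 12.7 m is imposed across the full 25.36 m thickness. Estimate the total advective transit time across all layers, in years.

91.5

With flow normal to the layers, continuity requires the same specific discharge q through every layer.
Σ(b_i/K_i) = 11.0/0.702 + 5.73/101 + 8.63/8.72e-05 = 98984 d.
q = Δh / Σ(b_i/K_i) = 12.7 / 98984 = 0.0001283 m/day.
In each layer the seepage velocity is v_i = q/n_i, so the layer transit time is t_i = b_i·n_i / q:
  layer 1 (fine sand): t_1 = 11.0 × 0.27 / 0.0001283 = 23148 d
  layer 2 (karst limestone): t_2 = 5.73 × 0.14 / 0.0001283 = 6252 d
  layer 3 (clay): t_3 = 8.63 × 0.06 / 0.0001283 = 4036 d
Total t = Σ t_i = 33436 days = 91.54 years.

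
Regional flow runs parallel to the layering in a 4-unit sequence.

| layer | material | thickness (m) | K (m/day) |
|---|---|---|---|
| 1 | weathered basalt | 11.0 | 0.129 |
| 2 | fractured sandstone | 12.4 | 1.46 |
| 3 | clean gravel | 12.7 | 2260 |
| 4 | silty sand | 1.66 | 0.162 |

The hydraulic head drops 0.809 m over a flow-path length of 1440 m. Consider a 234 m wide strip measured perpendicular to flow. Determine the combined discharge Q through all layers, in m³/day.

Flow is parallel to layering, so each bed carries its own Darcy discharge and the transmissivities add.
Σ(K_i·b_i) = 0.129×11.0 + 1.46×12.4 + 2260×12.7 + 0.162×1.66 = 28722 m²/day.
Hydraulic gradient i = Δh / L = 0.809 / 1440 = 0.0005618.
Q = Σ(K_i·b_i) · W · i = 28722 × 234 × 0.0005618 = 3776 m³/day.

3780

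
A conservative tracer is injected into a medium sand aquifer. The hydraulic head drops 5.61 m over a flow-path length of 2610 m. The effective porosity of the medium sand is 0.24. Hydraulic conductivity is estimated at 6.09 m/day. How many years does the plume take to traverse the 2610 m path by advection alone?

131

Hydraulic gradient i = Δh / L = 5.61 / 2610 = 0.002149.
Darcy flux q = K · i = 6.090 × 0.002149 = 0.01309 m/day.
Seepage velocity v = q / n_e = 0.01309 / 0.24 = 0.05454 m/day.
Travel time t = L / v = 2610 / 0.05454 = 47853 days = 131.0 years.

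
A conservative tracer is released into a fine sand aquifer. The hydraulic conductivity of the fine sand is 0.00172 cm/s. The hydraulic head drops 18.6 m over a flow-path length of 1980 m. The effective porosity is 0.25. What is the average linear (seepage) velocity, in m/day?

0.0558

Convert K: 0.00172 cm/s × 864 = 1.486 m/day.
Hydraulic gradient i = Δh / L = 18.6 / 1980 = 0.009394.
Darcy flux q = K · i = 1.486 × 0.009394 = 0.01396 m/day.
Seepage velocity v = q / n_e = 0.01396 / 0.25 = 0.05584 m/day.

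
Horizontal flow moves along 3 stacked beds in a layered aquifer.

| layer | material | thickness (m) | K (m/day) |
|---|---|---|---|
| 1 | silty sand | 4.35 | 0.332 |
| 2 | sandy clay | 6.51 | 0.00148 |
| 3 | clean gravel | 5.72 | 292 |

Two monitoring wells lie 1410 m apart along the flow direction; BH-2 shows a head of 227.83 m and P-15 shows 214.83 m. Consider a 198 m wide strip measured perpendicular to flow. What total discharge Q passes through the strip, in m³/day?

3050

Flow is parallel to layering, so each bed carries its own Darcy discharge and the transmissivities add.
Σ(K_i·b_i) = 0.332×4.35 + 0.00148×6.51 + 292×5.72 = 1672 m²/day.
Hydraulic gradient i = (227.83 − 214.83) / 1410 = 13 / 1410 = 0.009220.
Q = Σ(K_i·b_i) · W · i = 1672 × 198 × 0.009220 = 3052 m³/day.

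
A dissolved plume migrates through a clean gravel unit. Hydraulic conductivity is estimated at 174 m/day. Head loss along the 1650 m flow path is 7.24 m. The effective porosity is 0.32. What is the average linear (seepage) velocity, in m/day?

Hydraulic gradient i = Δh / L = 7.24 / 1650 = 0.004388.
Darcy flux q = K · i = 174.0 × 0.004388 = 0.7635 m/day.
Seepage velocity v = q / n_e = 0.7635 / 0.32 = 2.386 m/day.

2.39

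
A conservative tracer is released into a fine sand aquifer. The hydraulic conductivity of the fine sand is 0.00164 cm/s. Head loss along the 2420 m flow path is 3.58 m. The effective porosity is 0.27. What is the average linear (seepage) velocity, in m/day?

Convert K: 0.00164 cm/s × 864 = 1.417 m/day.
Hydraulic gradient i = Δh / L = 3.58 / 2420 = 0.001479.
Darcy flux q = K · i = 1.417 × 0.001479 = 0.002096 m/day.
Seepage velocity v = q / n_e = 0.002096 / 0.27 = 0.007764 m/day.

0.00776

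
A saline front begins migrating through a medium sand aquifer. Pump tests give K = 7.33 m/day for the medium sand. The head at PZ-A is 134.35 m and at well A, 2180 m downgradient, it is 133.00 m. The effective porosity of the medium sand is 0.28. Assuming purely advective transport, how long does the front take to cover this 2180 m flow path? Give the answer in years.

368

Hydraulic gradient i = (134.35 − 133.00) / 2180 = 1.35 / 2180 = 0.0006193.
Darcy flux q = K · i = 7.330 × 0.0006193 = 0.004539 m/day.
Seepage velocity v = q / n_e = 0.004539 / 0.28 = 0.01621 m/day.
Travel time t = L / v = 2180 / 0.01621 = 1.345e+05 days = 368.2 years.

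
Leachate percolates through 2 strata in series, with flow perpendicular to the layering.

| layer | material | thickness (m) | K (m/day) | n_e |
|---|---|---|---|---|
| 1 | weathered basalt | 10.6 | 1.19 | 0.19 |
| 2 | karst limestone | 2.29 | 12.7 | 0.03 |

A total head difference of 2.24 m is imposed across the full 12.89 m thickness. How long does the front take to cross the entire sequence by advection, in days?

With flow normal to the layers, continuity requires the same specific discharge q through every layer.
Σ(b_i/K_i) = 10.6/1.19 + 2.29/12.7 = 9.088 d.
q = Δh / Σ(b_i/K_i) = 2.24 / 9.088 = 0.2465 m/day.
In each layer the seepage velocity is v_i = q/n_i, so the layer transit time is t_i = b_i·n_i / q:
  layer 1 (weathered basalt): t_1 = 10.6 × 0.19 / 0.2465 = 8.171 d
  layer 2 (karst limestone): t_2 = 2.29 × 0.03 / 0.2465 = 0.2787 d
Total t = Σ t_i = 8.450 days.

8.45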